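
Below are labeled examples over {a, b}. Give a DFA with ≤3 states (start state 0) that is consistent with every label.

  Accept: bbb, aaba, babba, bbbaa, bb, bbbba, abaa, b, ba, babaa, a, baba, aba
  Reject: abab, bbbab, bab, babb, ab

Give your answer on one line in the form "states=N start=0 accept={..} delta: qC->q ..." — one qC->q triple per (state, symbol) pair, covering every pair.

states=3 start=0 accept={0,1} delta: 0a->1 0b->0 1a->0 1b->2 2a->1 2b->2

Grow the machine one transition at a time. Run the examples from 0; the earliest place one falls off (shortest prefix, ties alphabetical) gets sent to the lowest-numbered state that keeps every Accept/Reject pair distinguishable — a pair clashes when both reach the same state with identical unread suffix — and to a fresh state only if none does.
a: 0a undefined. 0a->0: no, b/ab meet in 0 with "b" left. Open state 1: 0a->1.
b: 0b undefined. 0b->0: ok.
aa: 1a undefined. 1a->0: ok.
ab: 1b undefined. 1b->0: no, bbb/abab meet in 0. 1b->1: no, bbb/abab meet in 0. Open state 2: 1b->2.
aba: 2a undefined. 2a->0: no, bbb/abab meet in 0. 2a->1: ok.
babb: 2b undefined. 2b->0: no, bbb/babb meet in 0. 2b->1: no, aaba/babb meet in 1. 2b->2: ok.
All examples now run through 3 states with every (state, symbol) defined. Accept strings end in {0,1}, Reject strings end in {2}; accept={0,1}.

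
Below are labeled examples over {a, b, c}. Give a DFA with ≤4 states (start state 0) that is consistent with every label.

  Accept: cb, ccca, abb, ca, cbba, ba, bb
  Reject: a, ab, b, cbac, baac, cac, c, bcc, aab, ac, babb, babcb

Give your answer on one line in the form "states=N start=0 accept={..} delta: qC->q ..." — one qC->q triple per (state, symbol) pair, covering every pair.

states=4 start=0 accept={2} delta: 0a->0 0b->1 0c->1 1a->2 1b->2 1c->0 2a->0 2b->3 2c->0 3a->2 3b->0 3c->0

Fold the examples into a partial DFA from state 0: repeatedly fix the first undefined (state, symbol) met by the shortest-then-alphabetical prefix, trying targets in increasing order and rejecting any under which an Accept and a Reject string meet in one state with the same remainder; add a state when all current targets are rejected. Accepting states are where Accept strings end.
a: 0a undefined. 0a->0: ok.
b: 0b undefined. 0b->0: no, cb/babcb meet in 0 with "cb" left. Open state 1: 0b->1.
c: 0c undefined. 0c->0: no, cb/ab meet in 1. 0c->1: ok.
ba: 1a undefined. 1a->0: no, cb/babb meet in 1 with "b" left. 1a->1: no, ca/ab meet in 1. Open state 2: 1a->2.
bb: 1b undefined. 1b->0: no, cb/a meet in 0. 1b->1: no, cb/ab meet in 1. 1b->2: ok.
bc: 1c undefined. 1c->0: ok.
baa: 2a undefined. 2a->0: ok.
bab: 2b undefined. 2b->0: no, cb/babcb meet in 2. 2b->1: no, cb/babb meet in 2. 2b->2: no, cb/babb meet in 2. Open state 3: 2b->3.
cac: 2c undefined. 2c->0: ok.
babb: 3b undefined. 3b->0: ok.
babc: 3c undefined. 3c->0: ok.
cbba: 3a undefined. 3a->0: no, cbba/a meet in 0. 3a->1: no, cbba/ab meet in 1. 3a->2: ok.
All examples now run through 4 states with every (state, symbol) defined. Accept strings end in {2}, Reject strings end in {0,1}; accept={2}.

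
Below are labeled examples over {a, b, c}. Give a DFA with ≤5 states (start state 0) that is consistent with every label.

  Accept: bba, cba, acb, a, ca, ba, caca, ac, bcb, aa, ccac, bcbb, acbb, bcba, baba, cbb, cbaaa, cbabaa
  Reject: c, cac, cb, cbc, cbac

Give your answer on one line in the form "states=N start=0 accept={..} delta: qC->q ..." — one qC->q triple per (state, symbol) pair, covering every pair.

states=4 start=0 accept={0,1} delta: 0a->1 0b->1 0c->2 1a->0 1b->0 1c->0 2a->0 2b->3 2c->0 3a->0 3b->0 3c->2

Fold the examples into a partial DFA from state 0: repeatedly fix the first undefined (state, symbol) met by the shortest-then-alphabetical prefix, trying targets in increasing order and rejecting any under which an Accept and a Reject string meet in one state with the same remainder; add a state when all current targets are rejected. Accepting states are where Accept strings end.
a: 0a undefined. 0a->0: no, acb/cb meet in 0 with "cb" left. Open state 1: 0a->1.
b: 0b undefined. 0b->0: no, bcb/cb meet in 0 with "cb" left. 0b->1: ok.
c: 0c undefined. 0c->0: no, a/cb meet in 1. 0c->1: no, a/c meet in 1. Open state 2: 0c->2.
aa: 1a undefined. 1a->0: ok.
ac: 1c undefined. 1c->0: ok.
bb: 1b undefined. 1b->0: ok.
ca: 2a undefined. 2a->0: ok.
cb: 2b undefined. 2b->0: no, ca/cb meet in 0. 2b->1: no, bba/cb meet in 1. 2b->2: no, cbb/c meet in 2. Open state 3: 2b->3.
cc: 2c undefined. 2c->0: ok.
cba: 3a undefined. 3a->0: ok.
cbb: 3b undefined. 3b->0: ok.
cbc: 3c undefined. 3c->0: no, cba/cbc meet in 0. 3c->1: no, bba/cbc meet in 1. 3c->2: ok.
All examples now run through 4 states with every (state, symbol) defined. Accept strings end in {0,1}, Reject strings end in {2,3}; accept={0,1}.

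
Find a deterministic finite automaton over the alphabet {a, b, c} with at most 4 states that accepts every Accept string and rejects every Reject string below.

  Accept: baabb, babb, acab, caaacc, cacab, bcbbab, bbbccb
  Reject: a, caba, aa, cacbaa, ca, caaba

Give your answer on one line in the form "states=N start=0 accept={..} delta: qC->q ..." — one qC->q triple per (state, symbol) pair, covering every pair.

states=2 start=0 accept={1} delta: 0a->0 0b->1 0c->1 1a->0 1b->1 1c->1

State merging on the prefix tree: take the shortest (then alphabetical) example prefix whose next move is undefined and point that move at state 0, else 1, else 2, ...; a target is out if some Accept/Reject pair would then sit in one state with the same input left (inseparable). If every existing state is out, open a new one.
a: 0a undefined. 0a->0: ok.
b: 0b undefined. 0b->0: no, baabb/a meet in 0. Open state 1: 0b->1.
c: 0c undefined. 0c->0: no, caaacc/a meet in 0. 0c->1: ok.
ba: 1a undefined. 1a->0: ok.
bb: 1b undefined. 1b->0: no, baabb/a meet in 0. 1b->1: ok.
bc: 1c undefined. 1c->0: no, caaacc/a meet in 0. 1c->1: ok.
All examples now run through 2 states with every (state, symbol) defined. Accept strings end in {1}, Reject strings end in {0}; accept={1}.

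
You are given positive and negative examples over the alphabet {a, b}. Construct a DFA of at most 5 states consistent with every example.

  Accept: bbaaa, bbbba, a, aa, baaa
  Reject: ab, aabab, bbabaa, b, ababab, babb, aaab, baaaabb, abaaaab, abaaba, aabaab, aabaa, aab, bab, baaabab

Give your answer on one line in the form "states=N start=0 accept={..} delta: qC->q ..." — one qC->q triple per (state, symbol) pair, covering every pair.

Fold the examples into a partial DFA from state 0: repeatedly fix the first undefined (state, symbol) met by the shortest-then-alphabetical prefix, trying targets in increasing order and rejecting any under which an Accept and a Reject string meet in one state with the same remainder; add a state when all current targets are rejected. Accepting states are where Accept strings end.
a: 0a undefined. 0a->0: ok.
b: 0b undefined. 0b->0: no, bbaaa/ab meet in 0. Open state 1: 0b->1.
ba: 1a undefined. 1a->0: no, a/abaaba meet in 0. 1a->1: no, baaa/ab meet in 1. Open state 2: 1a->2.
bb: 1b undefined. 1b->0: ok.
baa: 2a undefined. 2a->0: no, bbaaa/bbabaa meet in 0. 2a->1: no, bbaaa/abaaaab meet in 0. 2a->2: no, baaa/bbabaa meet in 2. Open state 3: 2a->3.
bab: 2b undefined. 2b->0: no, bbaaa/aabab meet in 0. 2b->1: no, bbaaa/babb meet in 0. 2b->2: ok.
baaa: 3a undefined. 3a->0: no, bbaaa/baaaabb meet in 0. 3a->1: no, baaa/ab meet in 1. 3a->2: no, baaa/aabab meet in 2. 3a->3: no, baaa/bbabaa meet in 3. Open state 4: 3a->4.
abaab: 3b undefined. 3b->0: no, bbaaa/ababab meet in 0. 3b->1: ok.
baaaa: 4a undefined. 4a->0: no, bbaaa/baaaabb meet in 0. 4a->1: no, bbaaa/abaaaab meet in 0. 4a->2: ok.
baaab: 4b undefined. 4b->0: ok.
All examples now run through 5 states with every (state, symbol) defined. Accept strings end in {0,4}, Reject strings end in {1,2,3}; accept={0,4}.

states=5 start=0 accept={0,4} delta: 0a->0 0b->1 1a->2 1b->0 2a->3 2b->2 3a->4 3b->1 4a->2 4b->0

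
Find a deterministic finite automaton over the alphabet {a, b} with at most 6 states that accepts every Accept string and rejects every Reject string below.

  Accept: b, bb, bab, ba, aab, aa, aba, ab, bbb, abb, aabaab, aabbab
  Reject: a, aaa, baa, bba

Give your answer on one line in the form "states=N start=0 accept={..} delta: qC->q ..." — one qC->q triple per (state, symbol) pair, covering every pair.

Grow the machine one transition at a time. Run the examples from 0; the earliest place one falls off (shortest prefix, ties alphabetical) gets sent to the lowest-numbered state that keeps every Accept/Reject pair distinguishable — a pair clashes when both reach the same state with identical unread suffix — and to a fresh state only if none does.
a: 0a undefined. 0a->0: no, aa/a meet in 0. Open state 1: 0a->1.
b: 0b undefined. 0b->0: no, ba/a meet in 1. 0b->1: no, b/a meet in 1. Open state 2: 0b->2.
aa: 1a undefined. 1a->0: ok.
ab: 1b undefined. 1b->0: no, aba/a meet in 1. 1b->1: no, ab/a meet in 1. 1b->2: ok.
ba: 2a undefined. 2a->0: ok.
bb: 2b undefined. 2b->0: ok.
All examples now run through 3 states with every (state, symbol) defined. Accept strings end in {0,2}, Reject strings end in {1}; accept={0,2}.

states=3 start=0 accept={0,2} delta: 0a->1 0b->2 1a->0 1b->2 2a->0 2b->0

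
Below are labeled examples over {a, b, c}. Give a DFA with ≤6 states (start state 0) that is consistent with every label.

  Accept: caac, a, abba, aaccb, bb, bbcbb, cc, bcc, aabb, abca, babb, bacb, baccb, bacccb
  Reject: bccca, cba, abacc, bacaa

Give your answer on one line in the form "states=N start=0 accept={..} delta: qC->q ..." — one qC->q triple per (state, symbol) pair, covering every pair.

State merging on the prefix tree: take the shortest (then alphabetical) example prefix whose next move is undefined and point that move at state 0, else 1, else 2, ...; a target is out if some Accept/Reject pair would then sit in one state with the same input left (inseparable). If every existing state is out, open a new one.
a: 0a undefined. 0a->0: ok.
b: 0b undefined. 0b->0: no, cc/abacc meet in 0 with "cc" left. Open state 1: 0b->1.
c: 0c undefined. 0c->0: ok.
ba: 1a undefined. 1a->0: no, caac/cba meet in 0. 1a->1: no, aaccb/cba meet in 1. Open state 2: 1a->2.
bb: 1b undefined. 1b->0: ok.
bc: 1c undefined. 1c->0: no, caac/bccca meet in 0. 1c->1: no, abca/bccca meet in 2. 1c->2: ok.
bab: 2b undefined. 2b->0: ok.
bac: 2c undefined. 2c->0: no, caac/bccca meet in 0. 2c->1: no, abca/bccca meet in 2 with "a" left. 2c->2: no, bcc/cba meet in 2. Open state 3: 2c->3.
abca: 2a undefined. 2a->0: ok.
baca: 3a undefined. 3a->0: no, caac/bacaa meet in 0. 3a->1: ok.
bacb: 3b undefined. 3b->0: ok.
bacc: 3c undefined. 3c->0: no, caac/bccca meet in 0. 3c->1: no, aaccb/abacc meet in 1. 3c->2: no, caac/bccca meet in 0. 3c->3: no, aaccb/bccca meet in 1. Open state 4: 3c->4.
baccb: 4b undefined. 4b->0: ok.
baccc: 4c undefined. 4c->0: ok.
bccca: 4a undefined. 4a->0: no, caac/bccca meet in 0. 4a->1: no, aaccb/bccca meet in 1. 4a->2: ok.
All examples now run through 5 states with every (state, symbol) defined. Accept strings end in {0,1,3}, Reject strings end in {2,4}; accept={0,1,3}.

states=5 start=0 accept={0,1,3} delta: 0a->0 0b->1 0c->0 1a->2 1b->0 1c->2 2a->0 2b->0 2c->3 3a->1 3b->0 3c->4 4a->2 4b->0 4c->0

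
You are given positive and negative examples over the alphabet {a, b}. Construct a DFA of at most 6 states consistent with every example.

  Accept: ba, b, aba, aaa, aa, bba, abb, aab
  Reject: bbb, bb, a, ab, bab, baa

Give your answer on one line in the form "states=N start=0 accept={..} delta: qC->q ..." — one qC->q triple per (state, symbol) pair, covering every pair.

Grow the machine one transition at a time. Run the examples from 0; the earliest place one falls off (shortest prefix, ties alphabetical) gets sent to the lowest-numbered state that keeps every Accept/Reject pair distinguishable — a pair clashes when both reach the same state with identical unread suffix — and to a fresh state only if none does.
a: 0a undefined. 0a->0: no, b/ab meet in 0 with "b" left. Open state 1: 0a->1.
b: 0b undefined. 0b->0: no, ba/a meet in 1. 0b->1: no, b/a meet in 1. Open state 2: 0b->2.
aa: 1a undefined. 1a->0: no, aaa/a meet in 1. 1a->1: no, aaa/a meet in 1. 1a->2: no, aab/bb meet in 2 with "b" left. Open state 3: 1a->3.
ab: 1b undefined. 1b->0: no, aba/a meet in 1. 1b->1: no, abb/a meet in 1. 1b->2: no, b/ab meet in 2. 1b->3: no, aa/ab meet in 3. Open state 4: 1b->4.
ba: 2a undefined. 2a->0: no, b/bab meet in 2. 2a->1: no, ba/a meet in 1. 2a->2: no, ba/baa meet in 2. 2a->3: no, aaa/baa meet in 3 with "a" left. 2a->4: no, ba/ab meet in 4. Open state 5: 2a->5.
bb: 2b undefined. 2b->0: no, b/bbb meet in 2. 2b->1: ok.
aaa: 3a undefined. 3a->0: ok.
aab: 3b undefined. 3b->0: ok.
aba: 4a undefined. 4a->0: ok.
abb: 4b undefined. 4b->0: ok.
baa: 5a undefined. 5a->0: no, aba/baa meet in 0. 5a->1: ok.
bab: 5b undefined. 5b->0: no, aba/bab meet in 0. 5b->1: ok.
All examples now run through 6 states with every (state, symbol) defined. Accept strings end in {0,2,3,5}, Reject strings end in {1,4}; accept={0,2,3,5}.

states=6 start=0 accept={0,2,3,5} delta: 0a->1 0b->2 1a->3 1b->4 2a->5 2b->1 3a->0 3b->0 4a->0 4b->0 5a->1 5b->1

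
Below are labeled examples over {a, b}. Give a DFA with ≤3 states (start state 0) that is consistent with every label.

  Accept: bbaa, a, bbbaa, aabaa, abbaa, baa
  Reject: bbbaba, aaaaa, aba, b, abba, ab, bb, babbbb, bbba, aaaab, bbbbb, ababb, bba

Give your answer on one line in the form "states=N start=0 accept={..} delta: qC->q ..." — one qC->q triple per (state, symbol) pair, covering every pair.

Fold the examples into a partial DFA from state 0: repeatedly fix the first undefined (state, symbol) met by the shortest-then-alphabetical prefix, trying targets in increasing order and rejecting any under which an Accept and a Reject string meet in one state with the same remainder; add a state when all current targets are rejected. Accepting states are where Accept strings end.
a: 0a undefined. 0a->0: no, a/aaaaa meet in 0. Open state 1: 0a->1.
b: 0b undefined. 0b->0: no, a/bbba meet in 1. 0b->1: no, a/b meet in 1. Open state 2: 0b->2.
aa: 1a undefined. 1a->0: no, a/aaaaa meet in 1. 1a->1: no, a/aaaaa meet in 1. 1a->2: ok.
ab: 1b undefined. 1b->0: no, a/aba meet in 1. 1b->1: no, a/ab meet in 1. 1b->2: ok.
ba: 2a undefined. 2a->0: ok.
bb: 2b undefined. 2b->0: no, bbaa/aaaaa meet in 2. 2b->1: no, bbaa/bbbaba meet in 0. 2b->2: ok.
All examples now run through 3 states with every (state, symbol) defined. Accept strings end in {1}, Reject strings end in {0,2}; accept={1}.

states=3 start=0 accept={1} delta: 0a->1 0b->2 1a->2 1b->2 2a->0 2b->2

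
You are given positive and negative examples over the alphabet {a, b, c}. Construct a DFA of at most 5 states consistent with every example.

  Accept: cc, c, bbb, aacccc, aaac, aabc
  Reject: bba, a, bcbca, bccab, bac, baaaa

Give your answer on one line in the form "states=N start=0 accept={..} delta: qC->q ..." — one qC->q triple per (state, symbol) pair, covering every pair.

states=3 start=0 accept={1} delta: 0a->0 0b->1 0c->1 1a->2 1b->0 1c->1 2a->0 2b->0 2c->0

Fold the examples into a partial DFA from state 0: repeatedly fix the first undefined (state, symbol) met by the shortest-then-alphabetical prefix, trying targets in increasing order and rejecting any under which an Accept and a Reject string meet in one state with the same remainder; add a state when all current targets are rejected. Accepting states are where Accept strings end.
a: 0a undefined. 0a->0: ok.
b: 0b undefined. 0b->0: no, c/bac meet in 0 with "c" left. Open state 1: 0b->1.
c: 0c undefined. 0c->0: no, cc/a meet in 0. 0c->1: ok.
ba: 1a undefined. 1a->0: no, c/bac meet in 1. 1a->1: no, cc/bac meet in 1 with "c" left. Open state 2: 1a->2.
bb: 1b undefined. 1b->0: ok.
bc: 1c undefined. 1c->0: no, cc/bba meet in 0. 1c->1: ok.
baa: 2a undefined. 2a->0: ok.
bac: 2c undefined. 2c->0: ok.
bccab: 2b undefined. 2b->0: ok.
All examples now run through 3 states with every (state, symbol) defined. Accept strings end in {1}, Reject strings end in {0,2}; accept={1}.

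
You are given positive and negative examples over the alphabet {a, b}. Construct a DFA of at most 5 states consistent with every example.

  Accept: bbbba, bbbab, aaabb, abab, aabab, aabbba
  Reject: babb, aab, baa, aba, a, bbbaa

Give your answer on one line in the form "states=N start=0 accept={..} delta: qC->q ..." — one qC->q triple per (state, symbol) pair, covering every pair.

State merging on the prefix tree: take the shortest (then alphabetical) example prefix whose next move is undefined and point that move at state 0, else 1, else 2, ...; a target is out if some Accept/Reject pair would then sit in one state with the same input left (inseparable). If every existing state is out, open a new one.
a: 0a undefined. 0a->0: ok.
b: 0b undefined. 0b->0: no, bbbba/babb meet in 0. Open state 1: 0b->1.
ba: 1a undefined. 1a->0: no, aaabb/babb meet in 1 with "b" left. 1a->1: ok.
bb: 1b undefined. 1b->0: no, bbbba/a meet in 0. 1b->1: no, bbbba/babb meet in 1. Open state 2: 1b->2.
bbb: 2b undefined. 2b->0: no, bbbba/aab meet in 1. 2b->1: no, aabbba/babb meet in 1. 2b->2: no, aaabb/babb meet in 2. Open state 3: 2b->3.
bbba: 3a undefined. 3a->0: no, bbbab/aab meet in 1. 3a->1: no, aabbba/aab meet in 1. 3a->2: no, bbbab/babb meet in 3. 3a->3: no, aabbba/babb meet in 3. Open state 4: 3a->4.
bbbb: 3b undefined. 3b->0: no, bbbba/a meet in 0. 3b->1: no, bbbba/aab meet in 1. 3b->2: ok.
bbbaa: 4a undefined. 4a->0: ok.
bbbab: 4b undefined. 4b->0: no, bbbab/a meet in 0. 4b->1: no, bbbab/aab meet in 1. 4b->2: ok.
bbbba: 2a undefined. 2a->0: no, bbbba/a meet in 0. 2a->1: no, bbbba/aab meet in 1. 2a->2: ok.
All examples now run through 5 states with every (state, symbol) defined. Accept strings end in {2,4}, Reject strings end in {0,1,3}; accept={2,4}.

states=5 start=0 accept={2,4} delta: 0a->0 0b->1 1a->1 1b->2 2a->2 2b->3 3a->4 3b->2 4a->0 4b->2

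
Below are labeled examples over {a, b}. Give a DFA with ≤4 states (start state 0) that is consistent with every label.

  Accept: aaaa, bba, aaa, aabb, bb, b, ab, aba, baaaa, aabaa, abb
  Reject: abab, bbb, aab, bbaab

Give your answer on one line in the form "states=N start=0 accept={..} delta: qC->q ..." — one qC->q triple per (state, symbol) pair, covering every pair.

states=4 start=0 accept={1,2,3} delta: 0a->1 0b->2 1a->3 1b->1 2a->0 2b->3 3a->1 3b->0

Grow the machine one transition at a time. Run the examples from 0; the earliest place one falls off (shortest prefix, ties alphabetical) gets sent to the lowest-numbered state that keeps every Accept/Reject pair distinguishable — a pair clashes when both reach the same state with identical unread suffix — and to a fresh state only if none does.
a: 0a undefined. 0a->0: no, b/aab meet in 0 with "b" left. Open state 1: 0a->1.
b: 0b undefined. 0b->0: no, bb/bbb meet in 0. 0b->1: no, abb/bbb meet in 1 with "bb" left. Open state 2: 0b->2.
aa: 1a undefined. 1a->0: no, b/aab meet in 2. 1a->1: no, ab/aab meet in 1 with "b" left. 1a->2: no, aabb/bbb meet in 2 with "bb" left. Open state 3: 1a->3.
ab: 1b undefined. 1b->0: no, ab/abab meet in 0. 1b->1: ok.
ba: 2a undefined. 2a->0: ok.
bb: 2b undefined. 2b->0: no, b/bbb meet in 2. 2b->1: no, bb/bbb meet in 1. 2b->2: no, bb/bbb meet in 2. 2b->3: ok.
aaa: 3a undefined. 3a->0: no, aaaa/bbaab meet in 1. 3a->1: ok.
aab: 3b undefined. 3b->0: ok.
All examples now run through 4 states with every (state, symbol) defined. Accept strings end in {1,2,3}, Reject strings end in {0}; accept={1,2,3}.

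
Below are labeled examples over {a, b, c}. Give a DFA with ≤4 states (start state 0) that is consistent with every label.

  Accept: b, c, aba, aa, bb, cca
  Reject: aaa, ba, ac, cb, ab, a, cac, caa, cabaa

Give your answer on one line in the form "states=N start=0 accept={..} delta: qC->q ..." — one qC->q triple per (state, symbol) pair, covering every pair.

states=4 start=0 accept={0,2} delta: 0a->1 0b->0 0c->2 1a->0 1b->1 1c->1 2a->3 2b->1 2c->1 3a->1 3b->1 3c->1

State merging on the prefix tree: take the shortest (then alphabetical) example prefix whose next move is undefined and point that move at state 0, else 1, else 2, ...; a target is out if some Accept/Reject pair would then sit in one state with the same input left (inseparable). If every existing state is out, open a new one.
a: 0a undefined. 0a->0: no, b/ab meet in 0 with "b" left. Open state 1: 0a->1.
b: 0b undefined. 0b->0: ok.
c: 0c undefined. 0c->0: no, b/cb meet in 0. 0c->1: no, c/ba meet in 1. Open state 2: 0c->2.
aa: 1a undefined. 1a->0: ok.
ab: 1b undefined. 1b->0: no, b/ab meet in 0. 1b->1: ok.
ac: 1c undefined. 1c->0: no, b/ac meet in 0. 1c->1: ok.
ca: 2a undefined. 2a->0: no, b/cabaa meet in 0. 2a->1: no, b/caa meet in 0. 2a->2: no, c/caa meet in 2. Open state 3: 2a->3.
cb: 2b undefined. 2b->0: no, b/cb meet in 0. 2b->1: ok.
cc: 2c undefined. 2c->0: no, cca/aaa meet in 1. 2c->1: ok.
caa: 3a undefined. 3a->0: no, b/caa meet in 0. 3a->1: ok.
cab: 3b undefined. 3b->0: no, b/cabaa meet in 0. 3b->1: ok.
cac: 3c undefined. 3c->0: no, b/cac meet in 0. 3c->1: ok.
All examples now run through 4 states with every (state, symbol) defined. Accept strings end in {0,2}, Reject strings end in {1}; accept={0,2}.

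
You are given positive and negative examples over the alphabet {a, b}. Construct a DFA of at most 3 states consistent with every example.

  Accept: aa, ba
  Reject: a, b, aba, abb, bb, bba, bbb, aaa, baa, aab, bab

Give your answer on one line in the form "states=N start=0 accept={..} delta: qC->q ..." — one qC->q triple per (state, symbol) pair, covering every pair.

State merging on the prefix tree: take the shortest (then alphabetical) example prefix whose next move is undefined and point that move at state 0, else 1, else 2, ...; a target is out if some Accept/Reject pair would then sit in one state with the same input left (inseparable). If every existing state is out, open a new one.
a: 0a undefined. 0a->0: no, aa/a meet in 0. Open state 1: 0a->1.
b: 0b undefined. 0b->0: no, aa/baa meet in 1 with "a" left. 0b->1: ok.
aa: 1a undefined. 1a->0: ok.
ab: 1b undefined. 1b->0: no, aa/bb meet in 0. 1b->1: no, aa/aba meet in 0. Open state 2: 1b->2.
aba: 2a undefined. 2a->0: no, aa/aba meet in 0. 2a->1: ok.
abb: 2b undefined. 2b->0: no, aa/abb meet in 0. 2b->1: ok.
All examples now run through 3 states with every (state, symbol) defined. Accept strings end in {0}, Reject strings end in {1,2}; accept={0}.

states=3 start=0 accept={0} delta: 0a->1 0b->1 1a->0 1b->2 2a->1 2b->1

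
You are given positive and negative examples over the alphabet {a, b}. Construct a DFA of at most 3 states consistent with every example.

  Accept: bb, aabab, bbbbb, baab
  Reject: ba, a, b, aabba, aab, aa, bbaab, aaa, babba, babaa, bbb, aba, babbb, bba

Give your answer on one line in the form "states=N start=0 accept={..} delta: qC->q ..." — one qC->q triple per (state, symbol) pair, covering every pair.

states=3 start=0 accept={2} delta: 0a->0 0b->1 1a->1 1b->2 2a->0 2b->0

State merging on the prefix tree: take the shortest (then alphabetical) example prefix whose next move is undefined and point that move at state 0, else 1, else 2, ...; a target is out if some Accept/Reject pair would then sit in one state with the same input left (inseparable). If every existing state is out, open a new one.
a: 0a undefined. 0a->0: ok.
b: 0b undefined. 0b->0: no, bb/ba meet in 0. Open state 1: 0b->1.
ba: 1a undefined. 1a->0: no, aabab/b meet in 1. 1a->1: ok.
bb: 1b undefined. 1b->0: no, bb/a meet in 0. 1b->1: no, bb/ba meet in 1. Open state 2: 1b->2.
bba: 2a undefined. 2a->0: ok.
bbb: 2b undefined. 2b->0: ok.
All examples now run through 3 states with every (state, symbol) defined. Accept strings end in {2}, Reject strings end in {0,1}; accept={2}.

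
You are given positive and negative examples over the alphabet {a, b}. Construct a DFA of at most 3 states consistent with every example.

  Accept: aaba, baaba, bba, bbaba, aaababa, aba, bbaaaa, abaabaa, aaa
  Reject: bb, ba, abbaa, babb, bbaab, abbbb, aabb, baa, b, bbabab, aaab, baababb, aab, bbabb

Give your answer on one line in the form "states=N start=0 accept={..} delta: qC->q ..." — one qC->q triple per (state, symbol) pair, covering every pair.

states=3 start=0 accept={1} delta: 0a->1 0b->2 1a->1 1b->0 2a->2 2b->0

State merging on the prefix tree: take the shortest (then alphabetical) example prefix whose next move is undefined and point that move at state 0, else 1, else 2, ...; a target is out if some Accept/Reject pair would then sit in one state with the same input left (inseparable). If every existing state is out, open a new one.
a: 0a undefined. 0a->0: no, aaba/ba meet in 0 with "ba" left. Open state 1: 0a->1.
b: 0b undefined. 0b->0: no, bba/ba meet in 1. 0b->1: no, aaa/baa meet in 1 with "aa" left. Open state 2: 0b->2.
aa: 1a undefined. 1a->0: no, aaba/ba meet in 2 with "a" left. 1a->1: ok.
ab: 1b undefined. 1b->0: ok.
ba: 2a undefined. 2a->0: no, aaba/abbaa meet in 1. 2a->1: no, aaba/ba meet in 1. 2a->2: ok.
bb: 2b undefined. 2b->0: ok.
All examples now run through 3 states with every (state, symbol) defined. Accept strings end in {1}, Reject strings end in {0,2}; accept={1}.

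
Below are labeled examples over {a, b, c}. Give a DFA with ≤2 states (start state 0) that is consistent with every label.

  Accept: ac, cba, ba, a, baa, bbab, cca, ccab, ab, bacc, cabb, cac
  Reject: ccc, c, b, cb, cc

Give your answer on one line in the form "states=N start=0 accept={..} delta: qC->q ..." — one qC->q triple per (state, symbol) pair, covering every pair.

states=2 start=0 accept={1} delta: 0a->1 0b->0 0c->0 1a->1 1b->1 1c->1

Fold the examples into a partial DFA from state 0: repeatedly fix the first undefined (state, symbol) met by the shortest-then-alphabetical prefix, trying targets in increasing order and rejecting any under which an Accept and a Reject string meet in one state with the same remainder; add a state when all current targets are rejected. Accepting states are where Accept strings end.
a: 0a undefined. 0a->0: no, ac/c meet in 0 with "c" left. Open state 1: 0a->1.
b: 0b undefined. 0b->0: ok.
c: 0c undefined. 0c->0: ok.
ab: 1b undefined. 1b->0: no, bbab/ccc meet in 0. 1b->1: ok.
ac: 1c undefined. 1c->0: no, ac/ccc meet in 0. 1c->1: ok.
baa: 1a undefined. 1a->0: no, baa/ccc meet in 0. 1a->1: ok.
All examples now run through 2 states with every (state, symbol) defined. Accept strings end in {1}, Reject strings end in {0}; accept={1}.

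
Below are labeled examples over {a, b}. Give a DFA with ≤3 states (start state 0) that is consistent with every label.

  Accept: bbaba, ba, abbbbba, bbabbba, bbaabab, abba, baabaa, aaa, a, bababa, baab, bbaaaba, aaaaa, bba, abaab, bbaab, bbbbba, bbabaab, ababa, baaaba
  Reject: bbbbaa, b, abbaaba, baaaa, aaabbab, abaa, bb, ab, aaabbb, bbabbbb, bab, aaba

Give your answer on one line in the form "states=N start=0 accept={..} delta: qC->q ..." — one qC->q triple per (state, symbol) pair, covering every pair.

State merging on the prefix tree: take the shortest (then alphabetical) example prefix whose next move is undefined and point that move at state 0, else 1, else 2, ...; a target is out if some Accept/Reject pair would then sit in one state with the same input left (inseparable). If every existing state is out, open a new one.
a: 0a undefined. 0a->0: no, ba/aaba meet in 0 with "ba" left. Open state 1: 0a->1.
b: 0b undefined. 0b->0: ok.
aa: 1a undefined. 1a->0: no, ba/aaba meet in 1. 1a->1: no, bbaba/aaba meet in 1 with "ba" left. Open state 2: 1a->2.
ab: 1b undefined. 1b->0: ok.
aaa: 2a undefined. 2a->0: no, bbaba/baaaa meet in 1. 2a->1: ok.
aab: 2b undefined. 2b->0: no, bbaba/abbaaba meet in 1. 2b->1: ok.
All examples now run through 3 states with every (state, symbol) defined. Accept strings end in {1}, Reject strings end in {0,2}; accept={1}.

states=3 start=0 accept={1} delta: 0a->1 0b->0 1a->2 1b->0 2a->1 2b->1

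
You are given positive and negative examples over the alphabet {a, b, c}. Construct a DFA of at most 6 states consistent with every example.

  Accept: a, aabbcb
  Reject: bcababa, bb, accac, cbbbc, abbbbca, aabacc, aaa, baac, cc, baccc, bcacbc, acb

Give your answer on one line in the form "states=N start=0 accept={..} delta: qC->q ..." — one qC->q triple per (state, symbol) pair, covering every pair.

Fold the examples into a partial DFA from state 0: repeatedly fix the first undefined (state, symbol) met by the shortest-then-alphabetical prefix, trying targets in increasing order and rejecting any under which an Accept and a Reject string meet in one state with the same remainder; add a state when all current targets are rejected. Accepting states are where Accept strings end.
a: 0a undefined. 0a->0: no, a/aaa meet in 0. Open state 1: 0a->1.
b: 0b undefined. 0b->0: ok.
c: 0c undefined. 0c->0: ok.
aa: 1a undefined. 1a->0: no, a/aaa meet in 1. 1a->1: no, a/aaa meet in 1. Open state 2: 1a->2.
ab: 1b undefined. 1b->0: no, a/bcababa meet in 1. 1b->1: ok.
ac: 1c undefined. 1c->0: no, a/abbbbca meet in 1. 1c->1: no, a/baccc meet in 1. 1c->2: ok.
aaa: 2a undefined. 2a->0: ok.
aab: 2b undefined. 2b->0: no, a/bcababa meet in 1. 2b->1: no, a/acb meet in 1. 2b->2: ok.
acc: 2c undefined. 2c->0: no, aabbcb/bcababa meet in 0. 2c->1: no, a/accac meet in 1. 2c->2: no, aabbcb/baac meet in 2. Open state 3: 2c->3.
acca: 3a undefined. 3a->0: ok.
baccc: 3c undefined. 3c->0: ok.
aabbcb: 3b undefined. 3b->0: no, aabbcb/bcababa meet in 0. 3b->1: ok.
All examples now run through 4 states with every (state, symbol) defined. Accept strings end in {1}, Reject strings end in {0,2,3}; accept={1}.

states=4 start=0 accept={1} delta: 0a->1 0b->0 0c->0 1a->2 1b->1 1c->2 2a->0 2b->2 2c->3 3a->0 3b->1 3c->0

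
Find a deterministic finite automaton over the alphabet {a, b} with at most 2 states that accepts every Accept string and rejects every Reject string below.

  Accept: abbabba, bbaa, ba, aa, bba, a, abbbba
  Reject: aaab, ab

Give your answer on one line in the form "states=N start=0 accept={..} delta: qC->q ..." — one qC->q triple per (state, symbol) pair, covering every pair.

Fold the examples into a partial DFA from state 0: repeatedly fix the first undefined (state, symbol) met by the shortest-then-alphabetical prefix, trying targets in increasing order and rejecting any under which an Accept and a Reject string meet in one state with the same remainder; add a state when all current targets are rejected. Accepting states are where Accept strings end.
a: 0a undefined. 0a->0: ok.
b: 0b undefined. 0b->0: no, abbabba/aaab meet in 0. Open state 1: 0b->1.
ba: 1a undefined. 1a->0: ok.
bb: 1b undefined. 1b->0: ok.
All examples now run through 2 states with every (state, symbol) defined. Accept strings end in {0}, Reject strings end in {1}; accept={0}.

states=2 start=0 accept={0} delta: 0a->0 0b->1 1a->0 1b->0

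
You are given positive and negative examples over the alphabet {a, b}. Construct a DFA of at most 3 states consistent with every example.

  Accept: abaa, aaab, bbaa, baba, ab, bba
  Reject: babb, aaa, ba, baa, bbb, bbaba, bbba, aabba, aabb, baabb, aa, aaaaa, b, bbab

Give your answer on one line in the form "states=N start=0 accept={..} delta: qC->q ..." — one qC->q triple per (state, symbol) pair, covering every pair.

states=3 start=0 accept={2} delta: 0a->1 0b->1 1a->1 1b->2 2a->2 2b->0

Grow the machine one transition at a time. Run the examples from 0; the earliest place one falls off (shortest prefix, ties alphabetical) gets sent to the lowest-numbered state that keeps every Accept/Reject pair distinguishable — a pair clashes when both reach the same state with identical unread suffix — and to a fresh state only if none does.
a: 0a undefined. 0a->0: no, abaa/baa meet in 0 with "baa" left. Open state 1: 0a->1.
b: 0b undefined. 0b->0: no, bbaa/baa meet in 1 with "a" left. 0b->1: ok.
aa: 1a undefined. 1a->0: no, aaab/babb meet in 1 with "b" left. 1a->1: ok.
ab: 1b undefined. 1b->0: no, abaa/babb meet in 1. 1b->1: no, abaa/babb meet in 1. Open state 2: 1b->2.
aba: 2a undefined. 2a->0: no, abaa/aaa meet in 1. 2a->1: no, abaa/aaa meet in 1. 2a->2: ok.
bbb: 2b undefined. 2b->0: ok.
All examples now run through 3 states with every (state, symbol) defined. Accept strings end in {2}, Reject strings end in {0,1}; accept={2}.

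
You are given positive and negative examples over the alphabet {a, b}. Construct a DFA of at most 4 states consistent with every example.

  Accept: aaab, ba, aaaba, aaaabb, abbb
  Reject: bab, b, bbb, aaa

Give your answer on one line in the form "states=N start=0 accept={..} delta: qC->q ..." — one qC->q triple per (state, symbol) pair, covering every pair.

states=4 start=0 accept={1,3} delta: 0a->1 0b->0 1a->2 1b->2 2a->2 2b->3 3a->1 3b->1

Fold the examples into a partial DFA from state 0: repeatedly fix the first undefined (state, symbol) met by the shortest-then-alphabetical prefix, trying targets in increasing order and rejecting any under which an Accept and a Reject string meet in one state with the same remainder; add a state when all current targets are rejected. Accepting states are where Accept strings end.
a: 0a undefined. 0a->0: no, aaab/b meet in 0 with "b" left. Open state 1: 0a->1.
b: 0b undefined. 0b->0: ok.
aa: 1a undefined. 1a->0: no, aaab/bab meet in 1 with "b" left. 1a->1: no, aaab/bab meet in 1 with "b" left. Open state 2: 1a->2.
ab: 1b undefined. 1b->0: no, abbb/bab meet in 0. 1b->1: no, ba/bab meet in 1. 1b->2: ok.
aaa: 2a undefined. 2a->0: no, aaab/b meet in 0. 2a->1: no, aaab/bab meet in 2. 2a->2: ok.
abb: 2b undefined. 2b->0: no, aaab/b meet in 0. 2b->1: no, aaaba/bab meet in 2. 2b->2: no, aaab/bab meet in 2. Open state 3: 2b->3.
abbb: 3b undefined. 3b->0: no, aaaabb/b meet in 0. 3b->1: ok.
aaaba: 3a undefined. 3a->0: no, aaaba/b meet in 0. 3a->1: ok.
All examples now run through 4 states with every (state, symbol) defined. Accept strings end in {1,3}, Reject strings end in {0,2}; accept={1,3}.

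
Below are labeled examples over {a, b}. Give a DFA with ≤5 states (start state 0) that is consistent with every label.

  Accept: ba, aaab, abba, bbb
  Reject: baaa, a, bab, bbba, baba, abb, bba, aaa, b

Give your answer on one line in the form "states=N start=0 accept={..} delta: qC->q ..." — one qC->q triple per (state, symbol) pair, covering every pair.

states=5 start=0 accept={0,3} delta: 0a->1 0b->2 1a->0 1b->0 2a->3 2b->4 3a->0 3b->4 4a->1 4b->0

State merging on the prefix tree: take the shortest (then alphabetical) example prefix whose next move is undefined and point that move at state 0, else 1, else 2, ...; a target is out if some Accept/Reject pair would then sit in one state with the same input left (inseparable). If every existing state is out, open a new one.
a: 0a undefined. 0a->0: no, aaab/b meet in 0 with "b" left. Open state 1: 0a->1.
b: 0b undefined. 0b->0: no, ba/a meet in 1. 0b->1: no, abba/bbba meet in 1 with "bba" left. Open state 2: 0b->2.
aa: 1a undefined. 1a->0: ok.
ab: 1b undefined. 1b->0: ok.
ba: 2a undefined. 2a->0: no, ba/baaa meet in 0. 2a->1: no, ba/baaa meet in 1. 2a->2: no, ba/baaa meet in 2. Open state 3: 2a->3.
bb: 2b undefined. 2b->0: no, ba/bbba meet in 3. 2b->1: no, aaab/bba meet in 0. 2b->2: no, ba/bbba meet in 3. 2b->3: no, bbb/bab meet in 3 with "b" left. Open state 4: 2b->4.
baa: 3a undefined. 3a->0: ok.
bab: 3b undefined. 3b->0: no, aaab/bab meet in 0. 3b->1: no, aaab/baba meet in 0. 3b->2: no, ba/baba meet in 3. 3b->3: no, ba/bab meet in 3. 3b->4: ok.
bba: 4a undefined. 4a->0: no, aaab/baba meet in 0. 4a->1: ok.
bbb: 4b undefined. 4b->0: ok.
All examples now run through 5 states with every (state, symbol) defined. Accept strings end in {0,3}, Reject strings end in {1,2,4}; accept={0,3}.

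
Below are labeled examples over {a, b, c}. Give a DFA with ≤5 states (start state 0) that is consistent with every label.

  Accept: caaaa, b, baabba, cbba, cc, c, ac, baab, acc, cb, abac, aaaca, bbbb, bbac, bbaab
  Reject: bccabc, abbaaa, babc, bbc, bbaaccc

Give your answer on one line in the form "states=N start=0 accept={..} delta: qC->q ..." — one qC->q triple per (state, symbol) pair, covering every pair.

states=5 start=0 accept={0,1,3} delta: 0a->0 0b->1 0c->0 1a->0 1b->2 1c->2 2a->3 2b->0 2c->2 3a->4 3b->1 3c->0 4a->2 4b->0 4c->1

State merging on the prefix tree: take the shortest (then alphabetical) example prefix whose next move is undefined and point that move at state 0, else 1, else 2, ...; a target is out if some Accept/Reject pair would then sit in one state with the same input left (inseparable). If every existing state is out, open a new one.
a: 0a undefined. 0a->0: ok.
b: 0b undefined. 0b->0: no, b/abbaaa meet in 0. Open state 1: 0b->1.
c: 0c undefined. 0c->0: ok.
ba: 1a undefined. 1a->0: ok.
bb: 1b undefined. 1b->0: no, caaaa/abbaaa meet in 0. 1b->1: no, caaaa/abbaaa meet in 0. Open state 2: 1b->2.
bc: 1c undefined. 1c->0: no, caaaa/bccabc meet in 0. 1c->1: no, b/bccabc meet in 1. 1c->2: ok.
bba: 2a undefined. 2a->0: no, caaaa/abbaaa meet in 0. 2a->1: no, caaaa/abbaaa meet in 0. 2a->2: no, baabba/abbaaa meet in 2. Open state 3: 2a->3.
bbb: 2b undefined. 2b->0: ok.
bbc: 2c undefined. 2c->0: no, caaaa/bbc meet in 0. 2c->1: no, b/bbc meet in 1. 2c->2: ok.
bbaa: 3a undefined. 3a->0: no, caaaa/abbaaa meet in 0. 3a->1: no, caaaa/abbaaa meet in 0. 3a->2: no, baabba/abbaaa meet in 3. 3a->3: no, baabba/abbaaa meet in 3. Open state 4: 3a->4.
bbac: 3c undefined. 3c->0: ok.
bbaab: 4b undefined. 4b->0: ok.
bbaac: 4c undefined. 4c->0: no, caaaa/bbaaccc meet in 0. 4c->1: ok.
bccab: 3b undefined. 3b->0: no, caaaa/bccabc meet in 0. 3b->1: ok.
abbaaa: 4a undefined. 4a->0: no, caaaa/abbaaa meet in 0. 4a->1: no, b/abbaaa meet in 1. 4a->2: ok.
All examples now run through 5 states with every (state, symbol) defined. Accept strings end in {0,1,3}, Reject strings end in {2}; accept={0,1,3}.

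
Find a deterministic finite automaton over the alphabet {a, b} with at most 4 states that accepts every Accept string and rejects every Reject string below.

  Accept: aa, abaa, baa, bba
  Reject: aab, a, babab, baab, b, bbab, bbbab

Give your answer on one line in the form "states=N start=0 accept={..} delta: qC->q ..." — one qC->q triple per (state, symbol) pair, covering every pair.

states=3 start=0 accept={2} delta: 0a->1 0b->1 1a->2 1b->1 2a->2 2b->0

Fold the examples into a partial DFA from state 0: repeatedly fix the first undefined (state, symbol) met by the shortest-then-alphabetical prefix, trying targets in increasing order and rejecting any under which an Accept and a Reject string meet in one state with the same remainder; add a state when all current targets are rejected. Accepting states are where Accept strings end.
a: 0a undefined. 0a->0: no, aa/a meet in 0. Open state 1: 0a->1.
b: 0b undefined. 0b->0: no, bba/a meet in 1. 0b->1: ok.
aa: 1a undefined. 1a->0: no, baa/aab meet in 1. 1a->1: no, aa/a meet in 1. Open state 2: 1a->2.
ab: 1b undefined. 1b->0: no, bba/a meet in 1. 1b->1: ok.
aab: 2b undefined. 2b->0: ok.
baa: 2a undefined. 2a->0: no, abaa/aab meet in 0. 2a->1: no, abaa/a meet in 1. 2a->2: ok.
All examples now run through 3 states with every (state, symbol) defined. Accept strings end in {2}, Reject strings end in {0,1}; accept={2}.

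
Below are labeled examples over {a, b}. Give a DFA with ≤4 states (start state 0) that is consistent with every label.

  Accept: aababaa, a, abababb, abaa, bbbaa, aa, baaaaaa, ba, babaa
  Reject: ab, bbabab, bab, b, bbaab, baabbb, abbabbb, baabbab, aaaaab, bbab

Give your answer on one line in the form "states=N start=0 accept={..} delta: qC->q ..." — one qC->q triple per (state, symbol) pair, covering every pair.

State merging on the prefix tree: take the shortest (then alphabetical) example prefix whose next move is undefined and point that move at state 0, else 1, else 2, ...; a target is out if some Accept/Reject pair would then sit in one state with the same input left (inseparable). If every existing state is out, open a new one.
a: 0a undefined. 0a->0: ok.
b: 0b undefined. 0b->0: no, aababaa/ab meet in 0. Open state 1: 0b->1.
ba: 1a undefined. 1a->0: ok.
bb: 1b undefined. 1b->0: ok.
All examples now run through 2 states with every (state, symbol) defined. Accept strings end in {0}, Reject strings end in {1}; accept={0}.

states=2 start=0 accept={0} delta: 0a->0 0b->1 1a->0 1b->0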